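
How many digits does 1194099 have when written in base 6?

1194099 in base 6 is 41332123, which has 8 digits.

8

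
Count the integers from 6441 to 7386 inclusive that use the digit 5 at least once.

The integers in [6441, 7386] that use the digit 5 at least once: 6445, 6450, 6451, 6452, 6453, 6454, …, 7375, 7385.
266 qualify.

266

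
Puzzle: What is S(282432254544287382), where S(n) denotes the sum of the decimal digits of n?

2+8+2+4+3+2+2+5+4+5+4+4+2+8+7+3+8+2 = 75

75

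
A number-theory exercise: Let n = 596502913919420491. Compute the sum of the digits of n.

5+9+6+5+0+2+9+1+3+9+1+9+4+2+0+4+9+1 = 79

79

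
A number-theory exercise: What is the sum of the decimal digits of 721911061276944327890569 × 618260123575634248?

154

721911061276944327890569 × 618260123575634248 = 446328821955700868106811288403140112607112
Sum of its 42 digits: 154.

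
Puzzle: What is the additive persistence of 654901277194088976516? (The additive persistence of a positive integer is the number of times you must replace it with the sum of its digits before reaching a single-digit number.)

654901277194088976516 → 105 → 6 (2 steps)

2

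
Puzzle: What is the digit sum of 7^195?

811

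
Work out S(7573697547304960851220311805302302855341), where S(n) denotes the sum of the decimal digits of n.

7+5+7+3+6+9+7+5+4+7+3+0+4+9+6+0+8+5+1+2+2+0+3+1+1+8+0+5+3+0+2+3+0+2+8+5+5+3+4+1 = 154

154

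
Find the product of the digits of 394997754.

3×9×4×9×9×7×7×5×4 = 8573040

8573040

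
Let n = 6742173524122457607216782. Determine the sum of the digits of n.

101

6+7+4+2+1+7+3+5+2+4+1+2+2+4+5+7+6+0+7+2+1+6+7+8+2 = 101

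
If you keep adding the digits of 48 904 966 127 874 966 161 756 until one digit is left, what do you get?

4+8+9+0+4+9+6+6+1+2+7+8+7+4+9+6+6+1+6+1+7+5+6 = 122
1+2+2 = 5

5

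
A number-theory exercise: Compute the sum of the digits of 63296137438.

52

6+3+2+9+6+1+3+7+4+3+8 = 52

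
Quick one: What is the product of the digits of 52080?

0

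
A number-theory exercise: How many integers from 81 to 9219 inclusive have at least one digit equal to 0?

2470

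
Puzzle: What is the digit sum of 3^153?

351

3^153 = 9989689095948428268966921126195809393034773710522520293009978943147202723
Sum of its 73 digits: 351.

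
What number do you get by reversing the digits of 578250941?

Reversing 578250941 gives 149052875.

149052875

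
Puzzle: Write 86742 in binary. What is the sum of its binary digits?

9

86742 in base 2 is 10101001011010110.
Digit sum: 1+0+1+0+1+0+0+1+0+1+1+0+1+0+1+1+0 = 9.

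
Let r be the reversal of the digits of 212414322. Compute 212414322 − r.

Reverse of 212414322 is 223414212.
212414322 − 223414212 = -10999890

-10999890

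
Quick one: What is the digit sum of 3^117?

261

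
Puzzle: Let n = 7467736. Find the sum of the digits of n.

40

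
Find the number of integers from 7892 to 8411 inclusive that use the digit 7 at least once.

The integers in [7892, 8411] that use the digit 7 at least once: 7892, 7893, 7894, 7895, 7896, 7897, …, 8397, 8407.
185 qualify.

185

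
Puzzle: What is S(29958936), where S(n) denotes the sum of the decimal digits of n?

2+9+9+5+8+9+3+6 = 51

51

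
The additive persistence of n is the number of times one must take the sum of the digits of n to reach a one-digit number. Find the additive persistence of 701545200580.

701545200580 → 37 → 10 → 1 (3 steps)

3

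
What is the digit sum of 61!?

61! = 507580213877224798800856812176625227226004528988036003099405939480985600000000000000
Sum of its 84 digits: 315.

315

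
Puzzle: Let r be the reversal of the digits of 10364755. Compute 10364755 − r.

Reverse of 10364755 is 55746301.
10364755 − 55746301 = -45381546

-45381546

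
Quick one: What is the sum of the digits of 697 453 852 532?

6+9+7+4+5+3+8+5+2+5+3+2 = 59

59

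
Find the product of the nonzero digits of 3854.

480

3×8×5×4 = 480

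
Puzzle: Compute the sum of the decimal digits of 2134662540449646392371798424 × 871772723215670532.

2134662540449646392371798424 × 871772723215670532 = 1860940576034269685604335897152295059900841568
Sum of its 46 digits: 213.

213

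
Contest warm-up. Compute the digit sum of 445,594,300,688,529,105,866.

4+4+5+5+9+4+3+0+0+6+8+8+5+2+9+1+0+5+8+6+6 = 98

98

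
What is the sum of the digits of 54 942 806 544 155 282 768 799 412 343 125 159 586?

179

5+4+9+4+2+8+0+6+5+4+4+1+5+5+2+8+2+7+6+8+7+9+9+4+1+2+3+4+3+1+2+5+1+5+9+5+8+6 = 179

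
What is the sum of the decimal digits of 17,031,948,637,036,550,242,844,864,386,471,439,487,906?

1+7+0+3+1+9+4+8+6+3+7+0+3+6+5+5+0+2+4+2+8+4+4+8+6+4+3+8+6+4+7+1+4+3+9+4+8+7+9+0+6 = 189

189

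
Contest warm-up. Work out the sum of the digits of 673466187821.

59

6+7+3+4+6+6+1+8+7+8+2+1 = 59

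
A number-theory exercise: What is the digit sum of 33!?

33! = 8683317618811886495518194401280000000
Sum of its 37 digits: 144.

144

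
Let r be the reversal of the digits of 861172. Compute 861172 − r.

Reverse of 861172 is 271168.
861172 − 271168 = 590004

590004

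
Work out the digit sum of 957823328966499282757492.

9+5+7+8+2+3+3+2+8+9+6+6+4+9+9+2+8+2+7+5+7+4+9+2 = 136

136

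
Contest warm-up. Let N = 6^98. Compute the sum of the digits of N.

360

6^98 = 18147739541668636280463618532168272792698436402026524209529776843597142818816
Sum of its 77 digits: 360.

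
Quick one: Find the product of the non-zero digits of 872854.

8×7×2×8×5×4 = 17920

17920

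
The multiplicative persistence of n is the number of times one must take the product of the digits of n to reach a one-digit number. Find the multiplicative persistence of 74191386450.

1

74191386450 → 0 (1 step)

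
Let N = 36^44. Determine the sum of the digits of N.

279

36^44 = 300130432287774181063866491774976356909000436905858313406982721110016
Sum of its 69 digits: 279.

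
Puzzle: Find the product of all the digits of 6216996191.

6×2×1×6×9×9×6×1×9×1 = 314928

314928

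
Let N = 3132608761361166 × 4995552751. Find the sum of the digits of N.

114

3132608761361166 × 4995552751 = 15649112315624475315867666
Sum of its 26 digits: 114.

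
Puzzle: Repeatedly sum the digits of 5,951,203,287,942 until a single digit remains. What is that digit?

3

5+9+5+1+2+0+3+2+8+7+9+4+2 = 57
5+7 = 12
1+2 = 3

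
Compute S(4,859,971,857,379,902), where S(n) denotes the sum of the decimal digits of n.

93

4+8+5+9+9+7+1+8+5+7+3+7+9+9+0+2 = 93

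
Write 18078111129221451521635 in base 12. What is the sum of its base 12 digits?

114

18078111129221451521635 in base 12 is 4870483B10B2945878257.
Digit sum: 4+8+7+0+4+8+3+11+1+0+11+2+9+4+5+8+7+8+2+5+7 = 114.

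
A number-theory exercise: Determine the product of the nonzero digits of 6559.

1350

6×5×5×9 = 1350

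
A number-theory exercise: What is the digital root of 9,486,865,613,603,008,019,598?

6

9+4+8+6+8+6+5+6+1+3+6+0+3+0+0+8+0+1+9+5+9+8 = 105
1+0+5 = 6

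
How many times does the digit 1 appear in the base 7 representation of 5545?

5545 in base 7 is 22111.
The digit 1 appears 3 times.

3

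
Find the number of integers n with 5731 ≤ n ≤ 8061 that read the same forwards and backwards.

The integers in [5731, 8061] that read the same forwards and backwards: 5775, 5885, 5995, 6006, 6116, 6226, …, 7997, 8008.
24 qualify.

24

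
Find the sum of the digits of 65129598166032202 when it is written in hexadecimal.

97

65129598166032202 in base 16 is E76306430CDF4A.
Digit sum: 14+7+6+3+0+6+4+3+0+12+13+15+4+10 = 97.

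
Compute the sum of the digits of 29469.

30

2+9+4+6+9 = 30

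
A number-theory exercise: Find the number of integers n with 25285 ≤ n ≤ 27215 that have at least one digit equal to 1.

531

The integers in [25285, 27215] that have at least one digit equal to 1: 25291, 25301, 25310, 25311, 25312, 25313, …, 27214, 27215.
531 qualify.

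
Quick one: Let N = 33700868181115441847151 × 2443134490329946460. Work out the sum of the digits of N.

183

33700868181115441847151 × 2443134490329946460 = 82335753407346184803649595226793333535460
Sum of its 41 digits: 183.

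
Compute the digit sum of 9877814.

44

9+8+7+7+8+1+4 = 44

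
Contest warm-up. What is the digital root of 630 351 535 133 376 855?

9

6+3+0+3+5+1+5+3+5+1+3+3+3+7+6+8+5+5 = 72
7+2 = 9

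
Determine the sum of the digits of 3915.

18

3+9+1+5 = 18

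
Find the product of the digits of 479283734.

1016064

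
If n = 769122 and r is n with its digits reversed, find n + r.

991089

Reverse of 769122 is 221967.
769122 + 221967 = 991089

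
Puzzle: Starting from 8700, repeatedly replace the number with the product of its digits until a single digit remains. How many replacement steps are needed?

8700 → 0 (1 step)

1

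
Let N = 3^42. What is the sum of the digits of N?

90

3^42 = 109418989131512359209
Sum of its 21 digits: 90.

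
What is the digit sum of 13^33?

181

13^33 = 5756130429098929077956071497934208653
Sum of its 37 digits: 181.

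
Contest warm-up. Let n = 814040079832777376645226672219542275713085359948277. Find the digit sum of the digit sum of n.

First digit sum: 238.
2+3+8 = 13.

13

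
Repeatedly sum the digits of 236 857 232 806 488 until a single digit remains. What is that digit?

9

2+3+6+8+5+7+2+3+2+8+0+6+4+8+8 = 72
7+2 = 9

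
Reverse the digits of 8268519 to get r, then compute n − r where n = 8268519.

Reverse of 8268519 is 9158628.
8268519 − 9158628 = -890109

-890109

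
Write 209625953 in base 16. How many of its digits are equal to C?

1

209625953 in base 16 is C7EA361.
The digit C appears 1 time.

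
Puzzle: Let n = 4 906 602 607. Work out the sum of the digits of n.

4+9+0+6+6+0+2+6+0+7 = 40

40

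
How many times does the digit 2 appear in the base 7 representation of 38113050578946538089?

4

38113050578946538089 in base 7 is 125144006246352131533026.
The digit 2 appears 4 times.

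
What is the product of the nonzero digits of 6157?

210

6×1×5×7 = 210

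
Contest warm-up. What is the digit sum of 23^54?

343

23^54 = 34143115322784228849944935551113819944806873883247339368564776954250143409
Sum of its 74 digits: 343.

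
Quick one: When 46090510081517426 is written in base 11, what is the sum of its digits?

46090510081517426 in base 11 is 10040947611996478.
Digit sum: 1+0+0+4+0+9+4+7+6+1+1+9+9+6+4+7+8 = 76.

76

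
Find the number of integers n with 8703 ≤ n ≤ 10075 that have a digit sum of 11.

The integers in [8703, 10075] that have a digit sum of 11: 9002, 9011, 9020, 9101, 9110, 9200, …, 10064, 10073.
13 qualify.

13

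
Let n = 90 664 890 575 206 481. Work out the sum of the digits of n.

80

9+0+6+6+4+8+9+0+5+7+5+2+0+6+4+8+1 = 80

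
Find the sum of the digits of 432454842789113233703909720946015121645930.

4+3+2+4+5+4+8+4+2+7+8+9+1+1+3+2+3+3+7+0+3+9+0+9+7+2+0+9+4+6+0+1+5+1+2+1+6+4+5+9+3+0 = 166

166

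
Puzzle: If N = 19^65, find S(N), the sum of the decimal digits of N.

19^65 = 131517656596604663956102176642678715072020072327450916777499793705236707816143809299
Sum of its 84 digits: 379.

379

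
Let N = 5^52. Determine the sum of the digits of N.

130

5^52 = 2220446049250313080847263336181640625
Sum of its 37 digits: 130.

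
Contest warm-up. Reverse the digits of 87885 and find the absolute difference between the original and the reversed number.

29007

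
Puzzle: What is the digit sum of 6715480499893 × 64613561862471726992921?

6715480499893 × 64613561862471726992921 = 433911114716058913303000138752257453
Sum of its 36 digits: 125.

125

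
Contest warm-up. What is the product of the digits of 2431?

24

2×4×3×1 = 24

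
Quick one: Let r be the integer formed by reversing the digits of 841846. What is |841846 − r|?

193698

Reverse of 841846 is 648148.
|841846 − 648148| = 193698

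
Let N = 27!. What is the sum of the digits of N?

27! = 10888869450418352160768000000
Sum of its 29 digits: 108.

108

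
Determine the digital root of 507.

5+0+7 = 12
1+2 = 3
(Equivalently, 507 mod 9 = 3.)

3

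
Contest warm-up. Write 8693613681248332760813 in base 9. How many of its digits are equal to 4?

6

8693613681248332760813 in base 9 is 87405784065580144471418.
The digit 4 appears 6 times.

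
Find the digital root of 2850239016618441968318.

2+8+5+0+2+3+9+0+1+6+6+1+8+4+4+1+9+6+8+3+1+8 = 95
9+5 = 14
1+4 = 5

5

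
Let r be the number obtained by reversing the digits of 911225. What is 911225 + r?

1433344

Reverse of 911225 is 522119.
911225 + 522119 = 1433344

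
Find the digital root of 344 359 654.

3+4+4+3+5+9+6+5+4 = 43
4+3 = 7

7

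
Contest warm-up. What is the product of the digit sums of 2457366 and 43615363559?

1650

S(2457366) = 2+4+5+7+3+6+6 = 33.
S(43615363559) = 4+3+6+1+5+3+6+3+5+5+9 = 50.
33 · 50 = 1650.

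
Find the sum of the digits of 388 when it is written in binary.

388 in base 2 is 110000100.
Digit sum: 1+1+0+0+0+0+1+0+0 = 3.

3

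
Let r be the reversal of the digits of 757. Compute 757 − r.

0

Reverse of 757 is 757.
757 − 757 = 0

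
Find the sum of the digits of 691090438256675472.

84

6+9+1+0+9+0+4+3+8+2+5+6+6+7+5+4+7+2 = 84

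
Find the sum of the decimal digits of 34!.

34! = 295232799039604140847618609643520000000
Sum of its 39 digits: 144.

144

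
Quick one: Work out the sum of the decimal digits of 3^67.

162

3^67 = 92709463147897837085761925410587
Sum of its 32 digits: 162.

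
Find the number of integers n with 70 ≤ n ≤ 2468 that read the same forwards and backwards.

108

The integers in [70, 2468] that read the same forwards and backwards: 77, 88, 99, 101, 111, 121, …, 2332, 2442.
108 qualify.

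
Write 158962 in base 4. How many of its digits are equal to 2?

3

158962 in base 4 is 212303302.
The digit 2 appears 3 times.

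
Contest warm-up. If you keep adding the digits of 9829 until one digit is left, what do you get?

1

9+8+2+9 = 28
2+8 = 10
1+0 = 1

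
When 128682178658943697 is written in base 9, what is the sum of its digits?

128682178658943697 in base 9 is 764000703624228321.
Digit sum: 7+6+4+0+0+0+7+0+3+6+2+4+2+2+8+3+2+1 = 57.

57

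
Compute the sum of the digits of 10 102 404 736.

28

1+0+1+0+2+4+0+4+7+3+6 = 28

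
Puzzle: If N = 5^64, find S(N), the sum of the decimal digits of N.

5^64 = 542101086242752217003726400434970855712890625
Sum of its 45 digits: 166.

166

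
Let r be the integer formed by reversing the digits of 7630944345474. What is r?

Reversing 7630944345474 gives 4745434490367.

4745434490367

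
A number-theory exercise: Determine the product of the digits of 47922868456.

46448640

4×7×9×2×2×8×6×8×4×5×6 = 46448640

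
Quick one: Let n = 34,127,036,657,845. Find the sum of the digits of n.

61

3+4+1+2+7+0+3+6+6+5+7+8+4+5 = 61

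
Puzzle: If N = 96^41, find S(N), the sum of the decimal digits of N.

96^41 = 1875515054931073956414178011360075316194352059648679756282644451288001453695696896
Sum of its 82 digits: 369.

369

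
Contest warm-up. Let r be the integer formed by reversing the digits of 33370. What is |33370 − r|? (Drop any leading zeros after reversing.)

26037

Reverse of 33370 is 7333.
|33370 − 7333| = 26037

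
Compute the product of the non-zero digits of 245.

2×4×5 = 40

40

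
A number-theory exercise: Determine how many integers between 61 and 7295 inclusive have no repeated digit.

The integers in [61, 7295] that have no repeated digit: 61, 62, 63, 64, 65, 67, …, 7294, 7295.
3873 qualify.

3873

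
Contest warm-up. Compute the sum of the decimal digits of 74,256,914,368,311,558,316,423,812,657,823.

139

7+4+2+5+6+9+1+4+3+6+8+3+1+1+5+5+8+3+1+6+4+2+3+8+1+2+6+5+7+8+2+3 = 139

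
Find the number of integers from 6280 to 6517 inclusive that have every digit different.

The integers in [6280, 6517] that have every digit different: 6280, 6281, 6283, 6284, 6285, 6287, …, 6514, 6517.
138 qualify.

138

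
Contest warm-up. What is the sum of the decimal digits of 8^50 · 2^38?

8^50 · 2^38 = 392318858461667547739736838950479151006397215279002157056
Sum of its 57 digits: 265.

265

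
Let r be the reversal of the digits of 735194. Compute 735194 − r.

243657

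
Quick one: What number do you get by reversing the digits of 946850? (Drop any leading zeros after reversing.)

58649

Reversing 946850 gives 58649.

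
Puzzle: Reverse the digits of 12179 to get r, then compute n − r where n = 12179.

-84942

Reverse of 12179 is 97121.
12179 − 97121 = -84942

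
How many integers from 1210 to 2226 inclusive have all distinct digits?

553

The integers in [1210, 2226] that have all distinct digits: 1230, 1234, 1235, 1236, 1237, 1238, …, 2197, 2198.
553 qualify.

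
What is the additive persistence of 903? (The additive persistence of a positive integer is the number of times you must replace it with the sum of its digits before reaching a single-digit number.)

903 → 12 → 3 (2 steps)

2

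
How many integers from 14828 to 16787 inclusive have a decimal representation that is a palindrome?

20

The integers in [14828, 16787] that have a decimal representation that is a palindrome: 14841, 14941, 15051, 15151, 15251, 15351, …, 16661, 16761.
20 qualify.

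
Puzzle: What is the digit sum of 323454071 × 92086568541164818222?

323454071 × 92086568541164818222 = 29785775479060291535880881762
Sum of its 29 digits: 149.

149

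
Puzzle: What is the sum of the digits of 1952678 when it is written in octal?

35

1952678 in base 8 is 7345646.
Digit sum: 7+3+4+5+6+4+6 = 35.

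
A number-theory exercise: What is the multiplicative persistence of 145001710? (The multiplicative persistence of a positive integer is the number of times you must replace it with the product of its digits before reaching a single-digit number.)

145001710 → 0 (1 step)

1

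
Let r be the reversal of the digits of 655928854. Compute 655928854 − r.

197099298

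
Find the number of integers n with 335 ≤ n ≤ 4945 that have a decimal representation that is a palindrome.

The integers in [335, 4945] that have a decimal representation that is a palindrome: 343, 353, 363, 373, 383, 393, …, 4774, 4884.
105 qualify.

105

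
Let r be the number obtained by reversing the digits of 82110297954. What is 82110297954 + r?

Reverse of 82110297954 is 45979201128.
82110297954 + 45979201128 = 128089499082

128089499082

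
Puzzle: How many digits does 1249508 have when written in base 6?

1249508 in base 6 is 42440432, which has 8 digits.

8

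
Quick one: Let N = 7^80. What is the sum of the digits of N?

7^80 = 40536215597144386832065866109016673800875222251012083746192454448001
Sum of its 68 digits: 265.

265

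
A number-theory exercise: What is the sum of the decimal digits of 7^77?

7^77 = 118181386580595879976868414312001964434038548836769923458287039207
Sum of its 66 digits: 319.

319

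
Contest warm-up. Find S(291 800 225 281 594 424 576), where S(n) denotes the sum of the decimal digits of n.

2+9+1+8+0+0+2+2+5+2+8+1+5+9+4+4+2+4+5+7+6 = 86

86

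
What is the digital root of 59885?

5+9+8+8+5 = 35
3+5 = 8

8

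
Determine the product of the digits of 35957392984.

73483200

3×5×9×5×7×3×9×2×9×8×4 = 73483200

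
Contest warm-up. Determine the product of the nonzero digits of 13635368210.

1×3×6×3×5×3×6×8×2×1 = 77760

77760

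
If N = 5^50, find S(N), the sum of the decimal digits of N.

151

5^50 = 88817841970012523233890533447265625
Sum of its 35 digits: 151.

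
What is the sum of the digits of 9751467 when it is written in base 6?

9751467 in base 6 is 545001403.
Digit sum: 5+4+5+0+0+1+4+0+3 = 22.

22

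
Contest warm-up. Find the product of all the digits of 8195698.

8×1×9×5×6×9×8 = 155520

155520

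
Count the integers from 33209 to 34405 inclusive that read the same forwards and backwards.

12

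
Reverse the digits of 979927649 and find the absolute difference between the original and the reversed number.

33197670

Reverse of 979927649 is 946729979.
|979927649 − 946729979| = 33197670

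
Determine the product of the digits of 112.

1×1×2 = 2

2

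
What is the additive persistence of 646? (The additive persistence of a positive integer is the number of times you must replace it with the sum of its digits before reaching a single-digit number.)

2

646 → 16 → 7 (2 steps)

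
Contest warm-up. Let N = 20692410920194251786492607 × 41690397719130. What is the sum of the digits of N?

150

20692410920194251786492607 × 41690397719130 = 862674841030567139136128310615407471910
Sum of its 39 digits: 150.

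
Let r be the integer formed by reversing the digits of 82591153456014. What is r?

Reversing 82591153456014 gives 41065435119528.

41065435119528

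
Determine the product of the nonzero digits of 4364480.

4×3×6×4×4×8 = 9216

9216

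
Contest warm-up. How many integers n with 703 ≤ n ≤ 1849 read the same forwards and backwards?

38

The integers in [703, 1849] that read the same forwards and backwards: 707, 717, 727, 737, 747, 757, …, 1661, 1771.
38 qualify.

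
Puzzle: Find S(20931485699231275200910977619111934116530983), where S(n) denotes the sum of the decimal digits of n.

2+0+9+3+1+4+8+5+6+9+9+2+3+1+2+7+5+2+0+0+9+1+0+9+7+7+6+1+9+1+1+1+9+3+4+1+1+6+5+3+0+9+8+3 = 182

182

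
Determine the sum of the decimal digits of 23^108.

694

23^108 = 1165752323944943195809633750632159516088120786590424798912184825925728520930698150697987652179161786687060173897622738071434919605258964097066141281
Sum of its 148 digits: 694.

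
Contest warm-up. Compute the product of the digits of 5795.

5×7×9×5 = 1575

1575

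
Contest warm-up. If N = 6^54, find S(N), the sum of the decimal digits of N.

171

6^54 = 1047532535594334222593508922191671036215296
Sum of its 43 digits: 171.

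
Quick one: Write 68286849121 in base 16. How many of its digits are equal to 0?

68286849121 in base 16 is FE636A061.
The digit 0 appears 1 time.

1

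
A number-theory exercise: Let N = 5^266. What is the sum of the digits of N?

781

5^266 = 843375835458441857947885924101601520616796910589480604006221042008651543277580767380030029635965647125053446674428678085644052631526557294302051150103327614715453819371759891510009765625
Sum of its 186 digits: 781.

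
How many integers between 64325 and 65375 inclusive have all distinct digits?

350

The integers in [64325, 65375] that have all distinct digits: 64325, 64327, 64328, 64329, 64350, 64351, …, 65372, 65374.
350 qualify.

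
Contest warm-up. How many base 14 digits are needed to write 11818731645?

11818731645 in base 14 is 801913D37, which has 9 digits.

9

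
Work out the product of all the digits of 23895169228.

2×3×8×9×5×1×6×9×2×2×8 = 3732480

3732480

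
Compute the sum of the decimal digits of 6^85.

270

6^85 = 1389492742073028616036418943402668319023150170860455154661957042176
Sum of its 67 digits: 270.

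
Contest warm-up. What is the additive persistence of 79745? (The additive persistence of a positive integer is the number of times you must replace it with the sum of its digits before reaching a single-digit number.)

79745 → 32 → 5 (2 steps)

2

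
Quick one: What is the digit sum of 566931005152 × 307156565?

566931005152 × 307156565 = 174136580134485622880
Sum of its 21 digits: 86.

86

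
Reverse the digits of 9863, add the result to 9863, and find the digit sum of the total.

Reversal of 9863 is 3689; 9863 + 3689 = 13552.
Digit sum of 13552: 1+3+5+5+2 = 16.

16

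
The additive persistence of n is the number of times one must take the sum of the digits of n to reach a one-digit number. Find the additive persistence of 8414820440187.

8414820440187 → 51 → 6 (2 steps)

2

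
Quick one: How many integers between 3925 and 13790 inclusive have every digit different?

3982

The integers in [3925, 13790] that have every digit different: 3925, 3926, 3927, 3928, 3940, 3941, …, 13789, 13790.
3982 qualify.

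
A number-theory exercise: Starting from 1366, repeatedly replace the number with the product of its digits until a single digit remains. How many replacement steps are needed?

1366 → 108 → 0 (2 steps)

2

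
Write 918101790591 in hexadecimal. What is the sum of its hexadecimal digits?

918101790591 in base 16 is D5C3218F7F.
Digit sum: 13+5+12+3+2+1+8+15+7+15 = 81.

81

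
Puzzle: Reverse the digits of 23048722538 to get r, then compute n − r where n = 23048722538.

Reverse of 23048722538 is 83522784032.
23048722538 − 83522784032 = -60474061494

-60474061494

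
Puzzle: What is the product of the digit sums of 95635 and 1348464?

S(95635) = 9+5+6+3+5 = 28.
S(1348464) = 1+3+4+8+4+6+4 = 30.
28 · 30 = 840.

840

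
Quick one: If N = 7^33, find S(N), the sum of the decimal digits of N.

127

7^33 = 7730993719707444524137094407
Sum of its 28 digits: 127.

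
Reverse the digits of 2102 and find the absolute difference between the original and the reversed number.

90

Reverse of 2102 is 2012.
|2102 − 2012| = 90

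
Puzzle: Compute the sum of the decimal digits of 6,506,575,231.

6+5+0+6+5+7+5+2+3+1 = 40

40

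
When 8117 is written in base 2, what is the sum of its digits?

10

8117 in base 2 is 1111110110101.
Digit sum: 1+1+1+1+1+1+0+1+1+0+1+0+1 = 10.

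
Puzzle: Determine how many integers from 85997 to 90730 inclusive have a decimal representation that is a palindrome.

The integers in [85997, 90730] that have a decimal representation that is a palindrome: 86068, 86168, 86268, 86368, 86468, 86568, …, 90609, 90709.
48 qualify.

48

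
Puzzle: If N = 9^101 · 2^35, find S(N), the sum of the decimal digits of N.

477

9^101 · 2^35 = 82137844481903275514515871230030870014814213624475552418998623788229454386099471663748853650648646719373312
Sum of its 107 digits: 477.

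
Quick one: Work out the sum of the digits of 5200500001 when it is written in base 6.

26

5200500001 in base 6 is 2220012432521.
Digit sum: 2+2+2+0+0+1+2+4+3+2+5+2+1 = 26.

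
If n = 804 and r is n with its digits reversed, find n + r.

Reverse of 804 is 408.
804 + 408 = 1212

1212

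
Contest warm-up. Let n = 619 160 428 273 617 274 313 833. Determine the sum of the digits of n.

97

6+1+9+1+6+0+4+2+8+2+7+3+6+1+7+2+7+4+3+1+3+8+3+3 = 97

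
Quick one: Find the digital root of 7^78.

The digital root of n equals n mod 9 (or 9 when 9 | n), so we need 7^78 mod 9.
7^78 ≡ 1 (mod 9), so the digital root is 1.

1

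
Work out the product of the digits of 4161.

4×1×6×1 = 24

24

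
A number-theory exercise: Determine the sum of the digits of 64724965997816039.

6+4+7+2+4+9+6+5+9+9+7+8+1+6+0+3+9 = 95

95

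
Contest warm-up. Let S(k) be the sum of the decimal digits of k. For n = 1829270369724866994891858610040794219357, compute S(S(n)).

First digit sum: 199.
1+9+9 = 19.

19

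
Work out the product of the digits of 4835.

480

4×8×3×5 = 480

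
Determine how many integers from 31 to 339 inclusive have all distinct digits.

230

The integers in [31, 339] that have all distinct digits: 31, 32, 34, 35, 36, 37, …, 328, 329.
230 qualify.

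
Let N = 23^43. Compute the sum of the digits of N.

23^43 = 35834136918934220777541995677272642015423987712183913488967
Sum of its 59 digits: 284.

284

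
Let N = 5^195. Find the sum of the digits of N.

638

5^195 = 19913648889155653462861004972096397569888806939907734825923573167327036268913227011788623434002283574262293086576391942799091339111328125
Sum of its 137 digits: 638.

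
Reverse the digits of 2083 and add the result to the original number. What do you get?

5885

Reverse of 2083 is 3802.
2083 + 3802 = 5885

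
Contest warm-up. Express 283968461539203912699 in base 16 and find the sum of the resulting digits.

283968461539203912699 in base 16 is F64DAA33D926C93FB.
Digit sum: 15+6+4+13+10+10+3+3+13+9+2+6+12+9+3+15+11 = 144.

144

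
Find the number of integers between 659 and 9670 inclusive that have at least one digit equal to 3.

3169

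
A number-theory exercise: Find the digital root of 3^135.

The digital root of n equals n mod 9 (or 9 when 9 | n), so we need 3^135 mod 9.
3^135 ≡ 0 (mod 9), so the digital root is 9.

9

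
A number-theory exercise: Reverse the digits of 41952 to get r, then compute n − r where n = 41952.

Reverse of 41952 is 25914.
41952 − 25914 = 16038

16038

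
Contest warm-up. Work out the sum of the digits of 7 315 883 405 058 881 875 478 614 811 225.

7+3+1+5+8+8+3+4+0+5+0+5+8+8+8+1+8+7+5+4+7+8+6+1+4+8+1+1+2+2+5 = 143

143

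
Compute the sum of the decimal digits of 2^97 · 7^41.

2^97 · 7^41 = 7062024501308768372324957301073003369209016884313817731725000704
Sum of its 64 digits: 233.

233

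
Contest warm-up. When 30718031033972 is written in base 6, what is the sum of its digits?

47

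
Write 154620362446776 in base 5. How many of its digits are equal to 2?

154620362446776 in base 5 is 130231300000241244101.
The digit 2 appears 3 times.

3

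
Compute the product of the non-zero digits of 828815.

5120

8×2×8×8×1×5 = 5120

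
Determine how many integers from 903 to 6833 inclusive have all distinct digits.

3006

The integers in [903, 6833] that have all distinct digits: 903, 904, 905, 906, 907, 908, …, 6831, 6832.
3006 qualify.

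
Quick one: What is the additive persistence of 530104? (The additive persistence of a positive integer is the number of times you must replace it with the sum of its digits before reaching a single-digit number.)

530104 → 13 → 4 (2 steps)

2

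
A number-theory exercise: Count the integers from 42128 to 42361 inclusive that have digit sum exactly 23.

8

The integers in [42128, 42361] that have digit sum exactly 23: 42179, 42188, 42197, 42269, 42278, 42287, 42296, 42359.
8 qualify.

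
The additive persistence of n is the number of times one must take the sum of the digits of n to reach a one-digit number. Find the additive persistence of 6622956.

2

6622956 → 36 → 9 (2 steps)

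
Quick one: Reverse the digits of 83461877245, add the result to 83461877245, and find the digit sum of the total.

Reversal of 83461877245 is 54277816438; 83461877245 + 54277816438 = 137739693683.
Digit sum of 137739693683: 1+3+7+7+3+9+6+9+3+6+8+3 = 65.

65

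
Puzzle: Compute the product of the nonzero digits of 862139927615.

9797760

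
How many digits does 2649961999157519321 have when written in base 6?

24

2649961999157519321 in base 6 is 320444330440203104323025, which has 24 digits.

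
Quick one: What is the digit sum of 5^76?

5^76 = 132348898008484427979425390731194056570529937744140625
Sum of its 54 digits: 247.

247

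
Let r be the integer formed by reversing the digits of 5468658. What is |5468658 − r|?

Reverse of 5468658 is 8568645.
|5468658 − 8568645| = 3099987

3099987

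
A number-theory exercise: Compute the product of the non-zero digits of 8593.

8×5×9×3 = 1080

1080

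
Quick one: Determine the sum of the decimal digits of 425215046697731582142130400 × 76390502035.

425215046697731582142130400 × 76390502035 = 32482390890075684455512181980435364000
Sum of its 38 digits: 152.

152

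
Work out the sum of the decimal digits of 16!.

16! = 20922789888000
Sum of its 14 digits: 63.

63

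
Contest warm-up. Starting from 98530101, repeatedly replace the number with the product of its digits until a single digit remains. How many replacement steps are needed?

98530101 → 0 (1 step)

1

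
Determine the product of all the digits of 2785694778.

2×7×8×5×6×9×4×7×7×8 = 47416320

47416320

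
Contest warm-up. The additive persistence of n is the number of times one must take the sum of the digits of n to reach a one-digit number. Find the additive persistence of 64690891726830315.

64690891726830315 → 78 → 15 → 6 (3 steps)

3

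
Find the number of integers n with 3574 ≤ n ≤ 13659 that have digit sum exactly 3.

10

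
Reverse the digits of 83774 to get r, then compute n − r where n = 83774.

36036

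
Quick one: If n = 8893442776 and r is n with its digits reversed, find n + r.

15665886764

Reverse of 8893442776 is 6772443988.
8893442776 + 6772443988 = 15665886764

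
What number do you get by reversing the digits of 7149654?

4569417

Reversing 7149654 gives 4569417.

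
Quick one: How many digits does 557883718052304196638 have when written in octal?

23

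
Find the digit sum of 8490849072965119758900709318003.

8+4+9+0+8+4+9+0+7+2+9+6+5+1+1+9+7+5+8+9+0+0+7+0+9+3+1+8+0+0+3 = 142

142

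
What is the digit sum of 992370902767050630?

9+9+2+3+7+0+9+0+2+7+6+7+0+5+0+6+3+0 = 75

75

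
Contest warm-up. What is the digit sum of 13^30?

163

13^30 = 2619995643649944960380551432833049
Sum of its 34 digits: 163.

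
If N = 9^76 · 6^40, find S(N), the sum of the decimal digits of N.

9^76 · 6^40 = 44512371478279137944156681389371332968789561821253834568035969469819006932465970520075925364032527138816
Sum of its 104 digits: 486.

486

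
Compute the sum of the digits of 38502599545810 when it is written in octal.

43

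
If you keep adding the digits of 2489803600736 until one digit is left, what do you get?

2+4+8+9+8+0+3+6+0+0+7+3+6 = 56
5+6 = 11
1+1 = 2
(Equivalently, 2489803600736 mod 9 = 2.)

2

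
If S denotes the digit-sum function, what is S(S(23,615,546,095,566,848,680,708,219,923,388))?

First digit sum: 157.
1+5+7 = 13.

13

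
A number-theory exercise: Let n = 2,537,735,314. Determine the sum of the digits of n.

40

2+5+3+7+7+3+5+3+1+4 = 40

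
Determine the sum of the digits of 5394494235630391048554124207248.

126

5+3+9+4+4+9+4+2+3+5+6+3+0+3+9+1+0+4+8+5+5+4+1+2+4+2+0+7+2+4+8 = 126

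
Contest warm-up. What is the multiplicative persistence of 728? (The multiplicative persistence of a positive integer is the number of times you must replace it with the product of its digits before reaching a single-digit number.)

2

728 → 112 → 2 (2 steps)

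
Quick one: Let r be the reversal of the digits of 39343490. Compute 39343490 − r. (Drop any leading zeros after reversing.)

29909097

Reverse of 39343490 is 9434393.
39343490 − 9434393 = 29909097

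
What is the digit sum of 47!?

225

47! = 258623241511168180642964355153611979969197632389120000000000
Sum of its 60 digits: 225.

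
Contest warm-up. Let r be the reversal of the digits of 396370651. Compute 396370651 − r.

Reverse of 396370651 is 156073693.
396370651 − 156073693 = 240296958

240296958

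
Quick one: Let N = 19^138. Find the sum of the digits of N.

838

19^138 = 293762889605810828261498048482939199627696273053251418060677489647568010787152854870649079834868866435036635500192973213417201157045276944966573824201787725292558074989415490441
Sum of its 177 digits: 838.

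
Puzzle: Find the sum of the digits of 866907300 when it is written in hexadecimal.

60

866907300 in base 16 is 33ABF4A4.
Digit sum: 3+3+10+11+15+4+10+4 = 60.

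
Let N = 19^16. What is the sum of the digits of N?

91

19^16 = 288441413567621167681
Sum of its 21 digits: 91.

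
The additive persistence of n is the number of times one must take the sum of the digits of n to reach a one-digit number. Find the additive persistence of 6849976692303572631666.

2

6849976692303572631666 → 114 → 6 (2 steps)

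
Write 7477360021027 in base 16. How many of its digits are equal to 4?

7477360021027 in base 16 is 6CCF5634E23.
The digit 4 appears 1 time.

1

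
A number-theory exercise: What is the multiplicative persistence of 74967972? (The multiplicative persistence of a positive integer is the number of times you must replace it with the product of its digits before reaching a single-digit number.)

3

74967972 → 1333584 → 4320 → 0 (3 steps)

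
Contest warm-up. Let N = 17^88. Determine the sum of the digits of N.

469

17^88 = 1903290506131989107938425231177804232857273673377419454612921974633741991360936510281780681016390527054739841
Sum of its 109 digits: 469.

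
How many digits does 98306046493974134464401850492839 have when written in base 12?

30

98306046493974134464401850492839 in base 12 is 4B77631029156B777A3436420BB433, which has 30 digits.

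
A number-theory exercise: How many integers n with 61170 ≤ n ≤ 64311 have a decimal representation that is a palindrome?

31

The integers in [61170, 64311] that have a decimal representation that is a palindrome: 61216, 61316, 61416, 61516, 61616, 61716, …, 64146, 64246.
31 qualify.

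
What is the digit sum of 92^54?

451

92^54 = 11080074401942805541765623947097590630330546222178282762142243457776578039977423513668277439170042820296704
Sum of its 107 digits: 451.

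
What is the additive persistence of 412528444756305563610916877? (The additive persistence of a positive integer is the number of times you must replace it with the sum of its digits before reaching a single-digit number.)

412528444756305563610916877 → 119 → 11 → 2 (3 steps)

3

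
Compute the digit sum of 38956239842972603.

86

3+8+9+5+6+2+3+9+8+4+2+9+7+2+6+0+3 = 86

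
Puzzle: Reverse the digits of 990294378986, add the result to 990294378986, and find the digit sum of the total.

Reversal of 990294378986 is 689873492099; 990294378986 + 689873492099 = 1680167871085.
Digit sum of 1680167871085: 1+6+8+0+1+6+7+8+7+1+0+8+5 = 58.

58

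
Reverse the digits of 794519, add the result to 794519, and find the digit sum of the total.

Reversal of 794519 is 915497; 794519 + 915497 = 1710016.
Digit sum of 1710016: 1+7+1+0+0+1+6 = 16.

16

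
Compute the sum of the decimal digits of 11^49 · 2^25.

238

11^49 · 2^25 = 35808939912488551622194713512606826382062003016923256717312
Sum of its 59 digits: 238.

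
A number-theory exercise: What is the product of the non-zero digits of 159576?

1×5×9×5×7×6 = 9450

9450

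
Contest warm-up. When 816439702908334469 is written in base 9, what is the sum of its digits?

69

816439702908334469 in base 9 is 5385350070081433725.
Digit sum: 5+3+8+5+3+5+0+0+7+0+0+8+1+4+3+3+7+2+5 = 69.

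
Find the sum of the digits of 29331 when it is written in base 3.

7

29331 in base 3 is 1111020100.
Digit sum: 1+1+1+1+0+2+0+1+0+0 = 7.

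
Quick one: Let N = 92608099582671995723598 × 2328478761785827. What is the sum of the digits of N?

92608099582671995723598 × 2328478761785827 = 215635993047598650742633155885565845546
Sum of its 39 digits: 192.

192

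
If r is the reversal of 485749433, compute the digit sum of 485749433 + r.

40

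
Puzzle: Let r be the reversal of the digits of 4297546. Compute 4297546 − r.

Reverse of 4297546 is 6457924.
4297546 − 6457924 = -2160378

-2160378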